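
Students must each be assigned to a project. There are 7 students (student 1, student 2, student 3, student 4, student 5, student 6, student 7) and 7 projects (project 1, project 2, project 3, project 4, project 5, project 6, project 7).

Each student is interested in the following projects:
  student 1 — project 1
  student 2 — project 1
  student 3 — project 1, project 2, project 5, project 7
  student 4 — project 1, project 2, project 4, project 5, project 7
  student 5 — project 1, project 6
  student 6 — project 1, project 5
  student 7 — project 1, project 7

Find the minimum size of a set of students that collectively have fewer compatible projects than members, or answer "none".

2

Take S = {student 1, student 2}. Its neighbourhood is {project 1}, so |N(S)| = 1 < |S| = 2.
No single vertex violates Hall's condition since each has at least one neighbour, so 2 is the minimum.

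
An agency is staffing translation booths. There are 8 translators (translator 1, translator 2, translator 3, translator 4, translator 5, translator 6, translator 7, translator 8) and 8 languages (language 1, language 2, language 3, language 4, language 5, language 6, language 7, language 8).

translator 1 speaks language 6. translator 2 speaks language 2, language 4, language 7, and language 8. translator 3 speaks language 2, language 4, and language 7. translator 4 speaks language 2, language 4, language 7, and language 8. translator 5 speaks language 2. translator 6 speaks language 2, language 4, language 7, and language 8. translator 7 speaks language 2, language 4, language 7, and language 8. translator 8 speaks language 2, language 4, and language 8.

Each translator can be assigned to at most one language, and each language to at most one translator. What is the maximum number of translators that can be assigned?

5

For example, pair translator 1-language 6, translator 2-language 8, translator 3-language 7, translator 4-language 4, translator 5-language 2.
The set {translator 2, translator 3, translator 4, translator 5, translator 6, translator 7, translator 8} has only 4 neighbours ({language 2, language 4, language 7, language 8}), so by Hall's theorem at most 5 of the 8 translators can be matched.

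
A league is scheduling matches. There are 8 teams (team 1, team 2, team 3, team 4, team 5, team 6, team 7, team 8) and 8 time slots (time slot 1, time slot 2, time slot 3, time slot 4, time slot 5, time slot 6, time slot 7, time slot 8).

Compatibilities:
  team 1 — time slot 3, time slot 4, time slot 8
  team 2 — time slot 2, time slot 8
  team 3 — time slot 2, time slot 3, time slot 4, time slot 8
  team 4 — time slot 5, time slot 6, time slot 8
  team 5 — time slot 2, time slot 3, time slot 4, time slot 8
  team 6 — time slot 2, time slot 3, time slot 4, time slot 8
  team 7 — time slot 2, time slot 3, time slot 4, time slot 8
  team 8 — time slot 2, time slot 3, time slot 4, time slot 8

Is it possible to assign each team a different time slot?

The set {team 1, team 2, team 3, team 5, team 6, team 7, team 8} has only 4 neighbours ({time slot 2, time slot 3, time slot 4, time slot 8}), so by Hall's theorem at most 5 of the 8 teams can be matched.
Hence no matching covers every team.

No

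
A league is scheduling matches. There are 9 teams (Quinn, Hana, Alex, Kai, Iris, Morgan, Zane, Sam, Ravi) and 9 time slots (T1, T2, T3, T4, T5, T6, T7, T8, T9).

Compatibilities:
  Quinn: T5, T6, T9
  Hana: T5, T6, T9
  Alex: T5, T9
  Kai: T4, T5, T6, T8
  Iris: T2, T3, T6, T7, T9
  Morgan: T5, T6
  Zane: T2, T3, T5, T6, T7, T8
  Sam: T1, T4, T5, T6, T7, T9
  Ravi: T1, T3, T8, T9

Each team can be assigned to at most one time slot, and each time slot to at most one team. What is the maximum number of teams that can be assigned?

8

A valid assignment of size 8: Quinn-T5, Hana-T6, Alex-T9, Kai-T4, Iris-T2, Zane-T3, Sam-T7, Ravi-T8.
The set {Quinn, Hana, Alex, Morgan} has only 3 neighbours ({T5, T6, T9}), so by Hall's theorem at most 8 of the 9 teams can be matched.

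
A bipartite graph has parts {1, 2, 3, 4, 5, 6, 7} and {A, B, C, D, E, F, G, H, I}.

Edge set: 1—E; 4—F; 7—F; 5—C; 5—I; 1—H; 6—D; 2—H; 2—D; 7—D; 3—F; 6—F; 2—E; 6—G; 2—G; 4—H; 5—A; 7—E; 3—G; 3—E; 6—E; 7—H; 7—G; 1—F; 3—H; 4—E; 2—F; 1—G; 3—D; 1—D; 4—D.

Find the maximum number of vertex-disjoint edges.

For example, pair 1–H, 2–F, 3–G, 4–D, 5–I, 6–E.
The set {1, 2, 3, 4, 6, 7} has only 5 neighbours ({D, E, F, G, H}), so by Hall's theorem at most 6 of the 7 left vertices can be matched.

6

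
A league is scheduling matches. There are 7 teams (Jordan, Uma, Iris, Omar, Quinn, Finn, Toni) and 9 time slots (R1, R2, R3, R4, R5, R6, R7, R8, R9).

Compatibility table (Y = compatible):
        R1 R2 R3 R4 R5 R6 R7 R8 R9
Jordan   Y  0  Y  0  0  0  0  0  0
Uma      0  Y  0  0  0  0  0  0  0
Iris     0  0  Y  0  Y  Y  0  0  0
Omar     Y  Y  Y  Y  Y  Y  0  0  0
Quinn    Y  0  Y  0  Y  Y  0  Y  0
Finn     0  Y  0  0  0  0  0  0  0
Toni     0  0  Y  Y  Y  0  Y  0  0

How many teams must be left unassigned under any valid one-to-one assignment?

1

For example, pair Jordan→R1, Uma→R2, Iris→R5, Omar→R3, Quinn→R6, Toni→R7.
The set {Uma, Finn} has only 1 neighbour ({R2}), so by Hall's theorem at most 6 of the 7 teams can be matched.
That matches 6 of the 7, leaving 1 unmatched; no matching can do better.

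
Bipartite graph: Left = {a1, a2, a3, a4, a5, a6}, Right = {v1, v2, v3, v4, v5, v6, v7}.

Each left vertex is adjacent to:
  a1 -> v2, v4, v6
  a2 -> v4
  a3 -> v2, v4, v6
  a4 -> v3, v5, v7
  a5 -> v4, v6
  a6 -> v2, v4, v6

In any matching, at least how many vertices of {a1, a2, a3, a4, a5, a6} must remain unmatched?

2

One maximum matching: a1→v6, a2→v4, a3→v2, a4→v7.
The set {a1, a2, a3, a5, a6} has only 3 neighbours ({v2, v4, v6}), so by Hall's theorem at most 4 of the 6 left vertices can be matched.
That matches 4 of the 6, leaving 2 unmatched; no matching can do better.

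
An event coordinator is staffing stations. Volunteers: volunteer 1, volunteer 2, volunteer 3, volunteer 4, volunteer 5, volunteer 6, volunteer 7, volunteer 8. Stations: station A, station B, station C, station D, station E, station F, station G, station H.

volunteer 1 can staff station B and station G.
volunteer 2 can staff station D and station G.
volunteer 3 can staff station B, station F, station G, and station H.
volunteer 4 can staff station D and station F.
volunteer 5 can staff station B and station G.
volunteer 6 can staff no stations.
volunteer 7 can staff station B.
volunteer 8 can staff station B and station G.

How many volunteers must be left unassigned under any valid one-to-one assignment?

One maximum matching: volunteer 1–station G, volunteer 2–station D, volunteer 3–station H, volunteer 4–station F, volunteer 5–station B.
The set {volunteer 1, volunteer 5, volunteer 6, volunteer 7, volunteer 8} has only 2 neighbours ({station B, station G}), so by Hall's theorem at most 5 of the 8 volunteers can be matched.
That matches 5 of the 8, leaving 3 unmatched; no matching can do better.

3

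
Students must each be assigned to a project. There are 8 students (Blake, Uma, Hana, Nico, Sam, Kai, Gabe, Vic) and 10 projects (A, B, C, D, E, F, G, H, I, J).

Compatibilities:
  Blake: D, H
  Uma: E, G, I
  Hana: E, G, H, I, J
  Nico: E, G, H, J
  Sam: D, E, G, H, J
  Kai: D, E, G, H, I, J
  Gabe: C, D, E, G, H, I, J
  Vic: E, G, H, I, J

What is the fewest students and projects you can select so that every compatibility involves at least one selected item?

The 7 edges Blake–D, Uma–I, Hana–E, Nico–H, Sam–G, Kai–J, Gabe–C form a matching, so any vertex cover needs at least 7 vertices (one per matched edge).
Conversely {Gabe, D, E, G, H, I, J} meets every edge and has exactly 7 vertices, so 7 is optimal.

7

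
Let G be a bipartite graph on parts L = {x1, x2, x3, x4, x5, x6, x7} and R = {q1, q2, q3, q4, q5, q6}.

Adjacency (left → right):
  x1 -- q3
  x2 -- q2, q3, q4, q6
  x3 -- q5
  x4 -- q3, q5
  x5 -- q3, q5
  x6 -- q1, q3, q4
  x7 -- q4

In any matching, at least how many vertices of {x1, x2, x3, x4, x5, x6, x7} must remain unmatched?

One maximum matching: x1–q3, x2–q6, x3–q5, x6–q1, x7–q4.
The set {x1, x3, x4, x5} has only 2 neighbours ({q3, q5}), so by Hall's theorem at most 5 of the 7 left vertices can be matched.
That matches 5 of the 7, leaving 2 unmatched; no matching can do better.

2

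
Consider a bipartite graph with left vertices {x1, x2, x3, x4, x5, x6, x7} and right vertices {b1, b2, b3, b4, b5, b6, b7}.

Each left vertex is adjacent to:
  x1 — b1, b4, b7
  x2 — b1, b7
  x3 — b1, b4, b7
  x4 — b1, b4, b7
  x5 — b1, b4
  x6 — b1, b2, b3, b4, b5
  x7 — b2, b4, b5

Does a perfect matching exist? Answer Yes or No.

No

The set {x1, x2, x3, x4, x5} has only 3 neighbours ({b1, b4, b7}), so by Hall's theorem at most 5 of the 7 left vertices can be matched.
Hence no matching covers every left vertex.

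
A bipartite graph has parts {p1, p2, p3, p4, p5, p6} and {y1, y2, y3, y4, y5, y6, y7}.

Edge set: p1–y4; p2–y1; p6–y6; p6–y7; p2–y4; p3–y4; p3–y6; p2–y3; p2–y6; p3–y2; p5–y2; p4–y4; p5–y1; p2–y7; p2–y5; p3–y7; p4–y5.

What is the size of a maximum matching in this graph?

One maximum matching: p1→y4, p2→y6, p3→y2, p4→y5, p5→y1, p6→y7.
All 6 left vertices are matched, so no larger matching exists.

6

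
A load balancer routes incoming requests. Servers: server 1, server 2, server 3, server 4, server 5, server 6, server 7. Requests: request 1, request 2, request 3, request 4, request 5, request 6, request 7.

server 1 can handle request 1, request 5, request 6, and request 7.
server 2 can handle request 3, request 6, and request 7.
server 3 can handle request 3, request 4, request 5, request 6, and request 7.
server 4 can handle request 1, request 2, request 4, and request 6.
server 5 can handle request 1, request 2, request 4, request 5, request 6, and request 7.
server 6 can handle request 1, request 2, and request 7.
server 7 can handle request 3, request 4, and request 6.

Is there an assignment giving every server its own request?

Yes

One maximum matching: server 1-request 1, server 2-request 3, server 3-request 5, server 4-request 4, server 5-request 7, server 6-request 2, server 7-request 6.
All 7 servers are covered.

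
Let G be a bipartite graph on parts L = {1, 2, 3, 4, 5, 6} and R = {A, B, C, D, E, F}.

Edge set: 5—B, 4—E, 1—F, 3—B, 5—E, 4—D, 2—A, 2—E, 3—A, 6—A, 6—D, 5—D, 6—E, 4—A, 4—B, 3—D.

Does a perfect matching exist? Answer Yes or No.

The set {2, 3, 4, 5, 6} has only 4 neighbours ({A, B, D, E}), so by Hall's theorem at most 5 of the 6 left vertices can be matched.
Hence no matching covers every left vertex.

No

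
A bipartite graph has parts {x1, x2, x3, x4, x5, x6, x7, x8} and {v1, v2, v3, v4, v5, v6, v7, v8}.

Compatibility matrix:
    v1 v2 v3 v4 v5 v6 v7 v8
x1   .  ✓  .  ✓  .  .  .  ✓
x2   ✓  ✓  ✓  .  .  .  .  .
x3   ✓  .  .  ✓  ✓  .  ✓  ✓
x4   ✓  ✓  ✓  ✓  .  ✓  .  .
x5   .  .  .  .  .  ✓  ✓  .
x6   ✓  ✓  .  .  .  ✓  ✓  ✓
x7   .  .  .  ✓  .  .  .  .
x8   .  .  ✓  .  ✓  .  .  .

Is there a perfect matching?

Yes

One maximum matching: x1–v8, x2–v1, x3–v5, x4–v2, x5–v7, x6–v6, x7–v4, x8–v3.
Every left vertex is matched, so this is a perfect matching.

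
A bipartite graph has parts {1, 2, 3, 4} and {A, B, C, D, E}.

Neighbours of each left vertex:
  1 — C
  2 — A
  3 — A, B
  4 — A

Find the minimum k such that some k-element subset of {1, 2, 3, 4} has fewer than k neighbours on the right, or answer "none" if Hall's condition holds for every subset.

Take S = {2, 4}. Its neighbourhood is {A}, so |N(S)| = 1 < |S| = 2.
No single vertex violates Hall's condition since each has at least one neighbour, so 2 is the minimum.

2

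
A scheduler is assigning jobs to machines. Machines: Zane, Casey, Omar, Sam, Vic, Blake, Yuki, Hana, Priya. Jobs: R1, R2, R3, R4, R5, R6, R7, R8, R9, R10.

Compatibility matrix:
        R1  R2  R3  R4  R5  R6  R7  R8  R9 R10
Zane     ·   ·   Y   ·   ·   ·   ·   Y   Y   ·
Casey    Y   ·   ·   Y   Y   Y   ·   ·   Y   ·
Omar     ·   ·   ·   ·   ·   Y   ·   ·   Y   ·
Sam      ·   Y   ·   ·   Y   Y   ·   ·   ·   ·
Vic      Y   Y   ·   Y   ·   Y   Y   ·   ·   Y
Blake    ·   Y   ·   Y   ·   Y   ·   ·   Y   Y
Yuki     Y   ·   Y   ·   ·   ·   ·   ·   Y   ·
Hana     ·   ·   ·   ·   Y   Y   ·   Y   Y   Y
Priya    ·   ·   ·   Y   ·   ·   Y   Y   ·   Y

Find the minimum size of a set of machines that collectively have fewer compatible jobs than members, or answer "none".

A matching saturating every machine exists, for instance Zane→R8, Casey→R1, Omar→R6, Sam→R5, Vic→R4, Blake→R2, Yuki→R3, Hana→R9, Priya→R7.
By Hall's marriage theorem, this means |N(S)| ≥ |S| for every subset S, so no violating subset exists.

none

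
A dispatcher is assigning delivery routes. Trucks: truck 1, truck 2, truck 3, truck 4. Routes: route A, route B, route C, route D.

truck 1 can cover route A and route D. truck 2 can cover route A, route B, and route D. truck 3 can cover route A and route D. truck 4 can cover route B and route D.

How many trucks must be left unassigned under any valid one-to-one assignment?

1

One maximum matching: truck 1–route A, truck 2–route B, truck 3–route D.
The set {truck 1, truck 2, truck 3, truck 4} has only 3 neighbours ({route A, route B, route D}), so by Hall's theorem at most 3 of the 4 trucks can be matched.
That matches 3 of the 4, leaving 1 unmatched; no matching can do better.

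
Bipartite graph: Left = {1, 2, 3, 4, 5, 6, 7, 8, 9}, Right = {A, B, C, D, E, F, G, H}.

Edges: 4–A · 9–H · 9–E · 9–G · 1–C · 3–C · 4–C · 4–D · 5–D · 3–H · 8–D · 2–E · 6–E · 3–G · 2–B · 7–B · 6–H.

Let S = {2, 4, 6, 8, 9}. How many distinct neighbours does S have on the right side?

7

The union of neighbours of {2, 4, 6, 8, 9} is {A, B, C, D, E, G, H}, which has 7 elements.
Since |N(S)| = 7 ≥ |S| = 5, Hall's condition holds for this subset.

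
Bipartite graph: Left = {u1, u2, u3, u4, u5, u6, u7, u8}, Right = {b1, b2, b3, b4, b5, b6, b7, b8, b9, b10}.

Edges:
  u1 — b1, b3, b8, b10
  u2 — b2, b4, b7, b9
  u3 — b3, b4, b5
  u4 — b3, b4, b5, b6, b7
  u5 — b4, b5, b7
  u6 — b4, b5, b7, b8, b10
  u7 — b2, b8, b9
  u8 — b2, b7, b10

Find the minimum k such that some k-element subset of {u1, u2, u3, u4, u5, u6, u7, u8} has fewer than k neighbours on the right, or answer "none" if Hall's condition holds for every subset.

A matching saturating every left vertex exists, for instance u1→b8, u2→b9, u3→b3, u4→b5, u5→b4, u6→b10, u7→b2, u8→b7.
By Hall's marriage theorem, this means |N(S)| ≥ |S| for every subset S, so no violating subset exists.

none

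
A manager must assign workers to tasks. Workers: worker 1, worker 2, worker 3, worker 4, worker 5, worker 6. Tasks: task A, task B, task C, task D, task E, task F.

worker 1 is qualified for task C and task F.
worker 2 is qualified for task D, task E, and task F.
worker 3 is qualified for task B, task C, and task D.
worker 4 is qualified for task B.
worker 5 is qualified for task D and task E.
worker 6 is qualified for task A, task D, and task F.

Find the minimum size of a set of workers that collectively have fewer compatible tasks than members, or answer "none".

A matching saturating every worker exists, for instance worker 1→task F, worker 2→task D, worker 3→task C, worker 4→task B, worker 5→task E, worker 6→task A.
By Hall's marriage theorem, this means |N(S)| ≥ |S| for every subset S, so no violating subset exists.

none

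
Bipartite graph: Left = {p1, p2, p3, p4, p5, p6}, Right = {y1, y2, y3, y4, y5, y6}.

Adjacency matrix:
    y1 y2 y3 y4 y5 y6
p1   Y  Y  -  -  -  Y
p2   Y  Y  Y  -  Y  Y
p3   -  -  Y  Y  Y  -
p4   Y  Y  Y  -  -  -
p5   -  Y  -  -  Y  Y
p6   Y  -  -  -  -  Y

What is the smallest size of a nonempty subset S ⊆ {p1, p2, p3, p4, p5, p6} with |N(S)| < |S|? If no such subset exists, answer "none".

A matching saturating every left vertex exists, for instance p1→y2, p2→y6, p3→y4, p4→y3, p5→y5, p6→y1.
By Hall's marriage theorem, this means |N(S)| ≥ |S| for every subset S, so no violating subset exists.

none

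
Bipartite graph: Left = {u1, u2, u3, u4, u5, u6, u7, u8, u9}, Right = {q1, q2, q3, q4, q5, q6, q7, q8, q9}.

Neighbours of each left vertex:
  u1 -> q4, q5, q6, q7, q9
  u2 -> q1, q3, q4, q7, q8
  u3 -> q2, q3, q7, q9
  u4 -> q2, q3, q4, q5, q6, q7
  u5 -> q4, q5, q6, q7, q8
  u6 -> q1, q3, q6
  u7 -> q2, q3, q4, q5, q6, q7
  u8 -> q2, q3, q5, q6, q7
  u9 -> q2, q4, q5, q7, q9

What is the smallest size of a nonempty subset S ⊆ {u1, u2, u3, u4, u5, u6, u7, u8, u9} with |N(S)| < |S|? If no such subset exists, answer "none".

none

A matching saturating every left vertex exists, for instance u1→q6, u2→q8, u3→q2, u4→q5, u5→q4, u6→q1, u7→q3, u8→q7, u9→q9.
By Hall's marriage theorem, this means |N(S)| ≥ |S| for every subset S, so no violating subset exists.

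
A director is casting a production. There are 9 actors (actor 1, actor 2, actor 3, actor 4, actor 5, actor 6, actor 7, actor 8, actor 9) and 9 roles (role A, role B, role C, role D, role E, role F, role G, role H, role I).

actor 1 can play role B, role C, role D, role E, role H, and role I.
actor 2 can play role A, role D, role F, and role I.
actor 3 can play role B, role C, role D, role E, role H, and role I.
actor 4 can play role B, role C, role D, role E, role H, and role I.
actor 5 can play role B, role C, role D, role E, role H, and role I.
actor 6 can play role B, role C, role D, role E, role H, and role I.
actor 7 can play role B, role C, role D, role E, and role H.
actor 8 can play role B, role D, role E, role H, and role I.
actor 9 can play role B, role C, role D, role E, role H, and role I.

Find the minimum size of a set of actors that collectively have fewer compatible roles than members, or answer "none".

7

Take S = {actor 1, actor 3, actor 4, actor 5, actor 6, actor 7, actor 8}. Its neighbourhood is {role B, role C, role D, role E, role H, role I}, so |N(S)| = 6 < |S| = 7.
Every subset of size less than 7 has at least as many neighbours as members, so 7 is the minimum.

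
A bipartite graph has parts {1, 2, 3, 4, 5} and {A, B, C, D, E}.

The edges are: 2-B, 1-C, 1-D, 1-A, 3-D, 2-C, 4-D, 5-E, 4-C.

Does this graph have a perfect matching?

A valid assignment of size 5: 1-A, 2-B, 3-D, 4-C, 5-E.
All 5 left vertices are covered.

Yes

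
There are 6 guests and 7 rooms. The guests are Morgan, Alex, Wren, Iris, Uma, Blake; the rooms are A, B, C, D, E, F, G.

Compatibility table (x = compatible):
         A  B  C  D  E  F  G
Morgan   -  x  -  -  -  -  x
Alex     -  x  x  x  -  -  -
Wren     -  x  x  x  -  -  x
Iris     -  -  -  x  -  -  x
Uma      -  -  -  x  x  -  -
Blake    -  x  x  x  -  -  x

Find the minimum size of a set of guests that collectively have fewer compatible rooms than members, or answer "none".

5

Take S = {Morgan, Alex, Wren, Iris, Blake}. Its neighbourhood is {B, C, D, G}, so |N(S)| = 4 < |S| = 5.
Every subset of size less than 5 has at least as many neighbours as members, so 5 is the minimum.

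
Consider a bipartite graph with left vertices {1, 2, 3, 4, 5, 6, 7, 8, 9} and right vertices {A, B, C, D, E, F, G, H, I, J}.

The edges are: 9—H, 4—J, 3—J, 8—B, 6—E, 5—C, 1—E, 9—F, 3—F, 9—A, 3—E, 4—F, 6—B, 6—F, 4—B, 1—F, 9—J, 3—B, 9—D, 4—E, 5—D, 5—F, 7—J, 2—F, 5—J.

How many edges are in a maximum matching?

A valid assignment of size 6: 1–E, 2–F, 3–B, 4–J, 5–C, 9–A.
The set {1, 2, 3, 4, 6, 7, 8} has only 4 neighbours ({B, E, F, J}), so by Hall's theorem at most 6 of the 9 left vertices can be matched.

6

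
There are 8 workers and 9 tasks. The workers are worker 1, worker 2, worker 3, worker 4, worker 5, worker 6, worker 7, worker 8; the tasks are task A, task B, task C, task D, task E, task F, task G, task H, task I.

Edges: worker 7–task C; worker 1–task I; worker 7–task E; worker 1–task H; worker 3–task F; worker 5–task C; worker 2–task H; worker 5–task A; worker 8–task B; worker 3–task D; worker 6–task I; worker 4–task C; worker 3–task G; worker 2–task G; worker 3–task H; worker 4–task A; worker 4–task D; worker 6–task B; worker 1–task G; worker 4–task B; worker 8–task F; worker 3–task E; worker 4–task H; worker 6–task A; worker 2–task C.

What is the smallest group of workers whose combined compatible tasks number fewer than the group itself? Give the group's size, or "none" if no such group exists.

A matching saturating every worker exists, for instance worker 1→task I, worker 2→task G, worker 3→task F, worker 4→task D, worker 5→task C, worker 6→task A, worker 7→task E, worker 8→task B.
By Hall's marriage theorem, this means |N(S)| ≥ |S| for every subset S, so no violating subset exists.

none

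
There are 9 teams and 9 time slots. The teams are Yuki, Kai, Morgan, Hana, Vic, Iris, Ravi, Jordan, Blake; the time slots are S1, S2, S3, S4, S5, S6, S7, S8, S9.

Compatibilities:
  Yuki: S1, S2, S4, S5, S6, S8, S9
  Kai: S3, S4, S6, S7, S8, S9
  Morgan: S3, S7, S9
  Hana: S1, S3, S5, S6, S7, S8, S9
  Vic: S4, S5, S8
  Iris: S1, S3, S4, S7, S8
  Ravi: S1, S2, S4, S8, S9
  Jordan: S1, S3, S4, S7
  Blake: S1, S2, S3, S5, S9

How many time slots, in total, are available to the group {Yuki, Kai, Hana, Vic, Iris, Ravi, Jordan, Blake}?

The union of neighbours of {Yuki, Kai, Hana, Vic, Iris, Ravi, Jordan, Blake} is {S1, S2, S3, S4, S5, S6, S7, S8, S9}, which has 9 elements.
Since |N(S)| = 9 ≥ |S| = 8, Hall's condition holds for this subset.

9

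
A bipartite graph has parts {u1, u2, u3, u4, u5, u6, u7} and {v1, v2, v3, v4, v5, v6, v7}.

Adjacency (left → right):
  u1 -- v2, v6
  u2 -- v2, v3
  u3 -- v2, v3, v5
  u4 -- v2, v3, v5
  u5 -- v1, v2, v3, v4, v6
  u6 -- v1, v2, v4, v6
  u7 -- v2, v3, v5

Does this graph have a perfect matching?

The set {u2, u3, u4, u7} has only 3 neighbours ({v2, v3, v5}), so by Hall's theorem at most 6 of the 7 left vertices can be matched.
Hence no matching covers every left vertex.

No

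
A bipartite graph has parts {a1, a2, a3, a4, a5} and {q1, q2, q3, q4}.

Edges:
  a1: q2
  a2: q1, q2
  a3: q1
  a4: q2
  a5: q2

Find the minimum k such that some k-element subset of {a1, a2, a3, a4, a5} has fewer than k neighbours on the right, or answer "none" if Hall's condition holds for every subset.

Take S = {a1, a4}. Its neighbourhood is {q2}, so |N(S)| = 1 < |S| = 2.
No single vertex violates Hall's condition since each has at least one neighbour, so 2 is the minimum.

2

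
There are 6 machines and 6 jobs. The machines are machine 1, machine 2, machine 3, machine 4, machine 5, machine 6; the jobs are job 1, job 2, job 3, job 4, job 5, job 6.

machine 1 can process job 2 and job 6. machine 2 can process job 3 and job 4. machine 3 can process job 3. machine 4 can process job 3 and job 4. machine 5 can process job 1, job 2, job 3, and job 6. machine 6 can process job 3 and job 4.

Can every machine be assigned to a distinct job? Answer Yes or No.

No

The set {machine 2, machine 3, machine 4, machine 6} has only 2 neighbours ({job 3, job 4}), so by Hall's theorem at most 4 of the 6 machines can be matched.
Hence no matching covers every machine.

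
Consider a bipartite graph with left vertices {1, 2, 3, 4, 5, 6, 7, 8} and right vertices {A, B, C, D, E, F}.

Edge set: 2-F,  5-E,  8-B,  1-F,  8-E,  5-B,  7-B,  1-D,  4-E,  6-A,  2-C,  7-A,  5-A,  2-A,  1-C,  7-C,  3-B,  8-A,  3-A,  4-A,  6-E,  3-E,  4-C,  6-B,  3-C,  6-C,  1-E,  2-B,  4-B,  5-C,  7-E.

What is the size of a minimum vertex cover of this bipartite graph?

A maximum matching has 6 edges (e.g. 1–D, 2–F, 3–A, 4–C, 5–E, 6–B).
By König's theorem the minimum vertex cover has the same size. One such cover is {1, 2, A, B, C, E}.

6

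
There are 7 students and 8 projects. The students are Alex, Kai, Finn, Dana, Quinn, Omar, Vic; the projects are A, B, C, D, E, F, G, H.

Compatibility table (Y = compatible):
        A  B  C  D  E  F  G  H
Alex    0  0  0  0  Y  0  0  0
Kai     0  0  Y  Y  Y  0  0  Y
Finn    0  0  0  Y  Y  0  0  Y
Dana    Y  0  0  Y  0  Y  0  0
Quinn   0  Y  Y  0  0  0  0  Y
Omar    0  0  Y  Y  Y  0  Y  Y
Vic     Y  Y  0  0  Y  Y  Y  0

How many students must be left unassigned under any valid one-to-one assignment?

0

For example, pair Alex-E, Kai-C, Finn-D, Dana-F, Quinn-B, Omar-H, Vic-G.
All 7 students are matched, so no larger matching exists.
That matches 7 of the 7, leaving 0 unmatched; no matching can do better.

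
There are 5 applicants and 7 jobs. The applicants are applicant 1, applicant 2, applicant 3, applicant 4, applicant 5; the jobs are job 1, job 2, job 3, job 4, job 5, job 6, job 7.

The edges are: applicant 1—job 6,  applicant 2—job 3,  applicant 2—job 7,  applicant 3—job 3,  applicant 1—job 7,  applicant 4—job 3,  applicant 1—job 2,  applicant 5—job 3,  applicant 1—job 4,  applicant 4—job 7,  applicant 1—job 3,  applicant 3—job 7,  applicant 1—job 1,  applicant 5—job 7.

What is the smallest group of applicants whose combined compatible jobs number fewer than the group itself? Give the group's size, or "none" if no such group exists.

Take S = {applicant 2, applicant 3, applicant 4}. Its neighbourhood is {job 3, job 7}, so |N(S)| = 2 < |S| = 3.
Every subset of size less than 3 has at least as many neighbours as members, so 3 is the minimum.

3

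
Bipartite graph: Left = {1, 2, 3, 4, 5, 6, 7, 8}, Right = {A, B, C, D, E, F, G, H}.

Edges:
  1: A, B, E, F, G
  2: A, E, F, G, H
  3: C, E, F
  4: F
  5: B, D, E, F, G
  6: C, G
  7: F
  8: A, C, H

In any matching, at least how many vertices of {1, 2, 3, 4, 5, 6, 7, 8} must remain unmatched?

A valid assignment of size 7: 1-A, 2-H, 3-E, 4-F, 5-B, 6-G, 8-C.
The set {4, 7} has only 1 neighbour ({F}), so by Hall's theorem at most 7 of the 8 left vertices can be matched.
That matches 7 of the 8, leaving 1 unmatched; no matching can do better.

1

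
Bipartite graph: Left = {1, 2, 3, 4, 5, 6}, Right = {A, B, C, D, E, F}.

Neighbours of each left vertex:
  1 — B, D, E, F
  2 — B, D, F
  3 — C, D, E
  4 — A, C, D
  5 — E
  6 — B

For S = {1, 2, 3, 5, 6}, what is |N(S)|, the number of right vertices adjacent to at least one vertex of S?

5

The union of neighbours of {1, 2, 3, 5, 6} is {B, C, D, E, F}, which has 5 elements.
Since |N(S)| = 5 ≥ |S| = 5, Hall's condition holds for this subset.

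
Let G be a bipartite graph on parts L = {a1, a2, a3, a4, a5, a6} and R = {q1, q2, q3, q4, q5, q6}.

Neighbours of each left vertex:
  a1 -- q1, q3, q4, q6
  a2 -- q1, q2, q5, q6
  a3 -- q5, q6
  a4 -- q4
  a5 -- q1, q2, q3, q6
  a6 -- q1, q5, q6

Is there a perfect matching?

For example, pair a1→q3, a2→q1, a3→q5, a4→q4, a5→q2, a6→q6.
All 6 left vertices are covered.

Yes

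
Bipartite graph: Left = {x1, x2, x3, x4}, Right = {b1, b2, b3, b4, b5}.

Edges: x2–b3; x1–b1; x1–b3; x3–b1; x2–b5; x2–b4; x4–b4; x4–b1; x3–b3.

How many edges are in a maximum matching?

4

For example, pair x1→b1, x2→b5, x3→b3, x4→b4.
This saturates every left vertex, so 4 is the maximum.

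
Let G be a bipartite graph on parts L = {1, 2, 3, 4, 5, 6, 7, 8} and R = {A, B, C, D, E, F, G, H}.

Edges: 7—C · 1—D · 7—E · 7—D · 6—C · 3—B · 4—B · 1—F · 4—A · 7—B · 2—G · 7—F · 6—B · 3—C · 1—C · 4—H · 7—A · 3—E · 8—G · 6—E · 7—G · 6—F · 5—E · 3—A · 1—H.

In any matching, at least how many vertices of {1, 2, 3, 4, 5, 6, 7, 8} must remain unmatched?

1

For example, pair 1-F, 2-G, 3-C, 4-H, 5-E, 6-B, 7-A.
The set {2, 8} has only 1 neighbour ({G}), so by Hall's theorem at most 7 of the 8 left vertices can be matched.
That matches 7 of the 8, leaving 1 unmatched; no matching can do better.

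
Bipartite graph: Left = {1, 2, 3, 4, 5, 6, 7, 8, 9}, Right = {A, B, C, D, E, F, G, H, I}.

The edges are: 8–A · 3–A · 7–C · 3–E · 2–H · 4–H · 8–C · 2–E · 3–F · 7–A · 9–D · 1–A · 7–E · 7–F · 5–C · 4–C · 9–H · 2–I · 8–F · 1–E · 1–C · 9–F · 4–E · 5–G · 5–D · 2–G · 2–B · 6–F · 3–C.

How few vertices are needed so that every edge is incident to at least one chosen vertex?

A maximum matching has 8 edges (e.g. 1–A, 2–B, 3–C, 4–H, 5–G, 6–F, 7–E, 9–D).
By König's theorem the minimum vertex cover has the same size. One such cover is {2, 4, 5, 9, A, C, E, F}.

8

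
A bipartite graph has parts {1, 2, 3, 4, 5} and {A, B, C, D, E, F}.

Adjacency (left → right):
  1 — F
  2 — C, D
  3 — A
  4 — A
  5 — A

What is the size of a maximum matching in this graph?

3

One maximum matching: 1-F, 2-C, 3-A.
The set {3, 4, 5} has only 1 neighbour ({A}), so by Hall's theorem at most 3 of the 5 left vertices can be matched.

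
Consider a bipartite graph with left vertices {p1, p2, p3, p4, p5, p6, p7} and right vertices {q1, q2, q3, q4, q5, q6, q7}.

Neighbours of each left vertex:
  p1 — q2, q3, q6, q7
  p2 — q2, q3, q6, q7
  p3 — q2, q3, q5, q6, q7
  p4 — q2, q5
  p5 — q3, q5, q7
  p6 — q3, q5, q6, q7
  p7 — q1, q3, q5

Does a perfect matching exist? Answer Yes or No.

The set {p1, p2, p3, p4, p5, p6} has only 5 neighbours ({q2, q3, q5, q6, q7}), so by Hall's theorem at most 6 of the 7 left vertices can be matched.
Hence no matching covers every left vertex.

No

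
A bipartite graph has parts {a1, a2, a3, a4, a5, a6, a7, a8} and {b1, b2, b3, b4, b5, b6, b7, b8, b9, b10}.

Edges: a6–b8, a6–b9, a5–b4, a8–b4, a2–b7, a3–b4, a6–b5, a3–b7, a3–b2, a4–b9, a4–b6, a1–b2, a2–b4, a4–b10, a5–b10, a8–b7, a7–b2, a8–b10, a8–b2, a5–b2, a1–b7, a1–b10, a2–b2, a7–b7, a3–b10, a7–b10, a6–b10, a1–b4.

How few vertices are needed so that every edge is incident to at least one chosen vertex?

A maximum matching has 6 edges (e.g. a1–b10, a2–b7, a3–b2, a4–b6, a5–b4, a6–b5).
By König's theorem the minimum vertex cover has the same size. One such cover is {a4, a6, b2, b4, b7, b10}.

6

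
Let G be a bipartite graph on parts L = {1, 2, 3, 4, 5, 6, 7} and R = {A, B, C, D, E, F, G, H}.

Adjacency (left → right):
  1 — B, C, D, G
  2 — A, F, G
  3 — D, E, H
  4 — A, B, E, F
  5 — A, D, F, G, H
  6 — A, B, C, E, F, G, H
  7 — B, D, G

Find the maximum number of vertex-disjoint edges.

7

A valid assignment of size 7: 1→G, 2→F, 3→D, 4→E, 5→H, 6→A, 7→B.
All 7 left vertices are matched, so no larger matching exists.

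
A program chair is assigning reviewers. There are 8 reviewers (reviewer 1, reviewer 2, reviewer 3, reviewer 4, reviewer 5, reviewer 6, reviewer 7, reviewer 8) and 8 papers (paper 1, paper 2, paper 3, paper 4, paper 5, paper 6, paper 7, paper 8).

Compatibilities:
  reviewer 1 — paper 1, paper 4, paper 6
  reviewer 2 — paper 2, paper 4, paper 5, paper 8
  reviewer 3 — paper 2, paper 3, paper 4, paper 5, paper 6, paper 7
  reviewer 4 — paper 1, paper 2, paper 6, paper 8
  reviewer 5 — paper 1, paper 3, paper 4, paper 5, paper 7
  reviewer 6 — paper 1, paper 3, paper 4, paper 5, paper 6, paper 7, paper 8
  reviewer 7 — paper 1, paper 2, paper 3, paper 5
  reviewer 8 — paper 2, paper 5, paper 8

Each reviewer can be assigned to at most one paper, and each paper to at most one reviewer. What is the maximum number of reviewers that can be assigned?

8

One maximum matching: reviewer 1–paper 6, reviewer 2–paper 4, reviewer 3–paper 5, reviewer 4–paper 1, reviewer 5–paper 7, reviewer 6–paper 3, reviewer 7–paper 2, reviewer 8–paper 8.
This saturates every reviewer, so 8 is the maximum.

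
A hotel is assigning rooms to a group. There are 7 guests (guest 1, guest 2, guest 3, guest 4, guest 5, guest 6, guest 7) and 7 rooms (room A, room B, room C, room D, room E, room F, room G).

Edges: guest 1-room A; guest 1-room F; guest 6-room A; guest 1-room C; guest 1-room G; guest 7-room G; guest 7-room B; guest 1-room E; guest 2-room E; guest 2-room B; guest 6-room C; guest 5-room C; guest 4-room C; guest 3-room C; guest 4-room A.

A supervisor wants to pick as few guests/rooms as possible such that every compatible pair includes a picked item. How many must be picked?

5

The 5 edges guest 1–room F, guest 2–room E, guest 3–room C, guest 4–room A, guest 7–room G form a matching, so any vertex cover needs at least 5 vertices (one per matched edge).
Conversely {guest 1, guest 2, guest 7, room A, room C} meets every edge and has exactly 5 vertices, so 5 is optimal.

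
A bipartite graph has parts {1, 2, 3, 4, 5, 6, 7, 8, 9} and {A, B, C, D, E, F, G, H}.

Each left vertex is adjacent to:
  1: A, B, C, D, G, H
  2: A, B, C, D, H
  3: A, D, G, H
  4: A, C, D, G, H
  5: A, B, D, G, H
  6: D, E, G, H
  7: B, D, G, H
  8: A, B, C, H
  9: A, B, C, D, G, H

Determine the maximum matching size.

7

For example, pair 1–C, 2–A, 3–D, 4–G, 5–H, 6–E, 7–B.
The set {1, 2, 3, 4, 5, 7, 8, 9} has only 6 neighbours ({A, B, C, D, G, H}), so by Hall's theorem at most 7 of the 9 left vertices can be matched.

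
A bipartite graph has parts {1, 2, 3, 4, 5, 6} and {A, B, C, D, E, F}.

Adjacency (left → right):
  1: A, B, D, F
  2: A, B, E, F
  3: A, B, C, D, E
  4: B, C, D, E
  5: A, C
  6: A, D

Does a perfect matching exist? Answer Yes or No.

For example, pair 1–F, 2–E, 3–A, 4–B, 5–C, 6–D.
Every left vertex is matched, so this is a perfect matching.

Yes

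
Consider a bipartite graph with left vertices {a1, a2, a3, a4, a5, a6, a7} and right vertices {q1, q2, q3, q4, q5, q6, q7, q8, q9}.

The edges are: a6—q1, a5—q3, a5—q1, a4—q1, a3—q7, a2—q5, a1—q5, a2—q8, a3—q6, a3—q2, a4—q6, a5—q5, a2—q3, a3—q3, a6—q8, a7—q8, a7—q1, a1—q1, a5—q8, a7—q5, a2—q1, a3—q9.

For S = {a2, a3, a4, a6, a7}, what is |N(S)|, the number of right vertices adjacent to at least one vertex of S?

8

The union of neighbours of {a2, a3, a4, a6, a7} is {q1, q2, q3, q5, q6, q7, q8, q9}, which has 8 elements.
Since |N(S)| = 8 ≥ |S| = 5, Hall's condition holds for this subset.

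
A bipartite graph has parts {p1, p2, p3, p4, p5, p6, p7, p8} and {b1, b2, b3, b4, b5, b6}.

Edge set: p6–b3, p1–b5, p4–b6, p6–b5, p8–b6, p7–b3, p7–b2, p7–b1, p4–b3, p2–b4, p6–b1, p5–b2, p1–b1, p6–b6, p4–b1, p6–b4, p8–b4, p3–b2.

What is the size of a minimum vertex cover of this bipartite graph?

6

A maximum matching has 6 edges (e.g. p1–b5, p2–b4, p3–b2, p4–b6, p6–b1, p7–b3).
By König's theorem the minimum vertex cover has the same size. One such cover is {b1, b2, b3, b4, b5, b6}.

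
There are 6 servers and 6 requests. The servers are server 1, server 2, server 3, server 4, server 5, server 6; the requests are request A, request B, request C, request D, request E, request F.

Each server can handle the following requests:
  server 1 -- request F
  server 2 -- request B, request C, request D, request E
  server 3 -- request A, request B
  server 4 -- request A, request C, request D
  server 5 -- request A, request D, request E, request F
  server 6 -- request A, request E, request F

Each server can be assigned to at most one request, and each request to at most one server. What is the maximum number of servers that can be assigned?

One maximum matching: server 1–request F, server 2–request D, server 3–request B, server 4–request C, server 5–request A, server 6–request E.
This saturates every server, so 6 is the maximum.

6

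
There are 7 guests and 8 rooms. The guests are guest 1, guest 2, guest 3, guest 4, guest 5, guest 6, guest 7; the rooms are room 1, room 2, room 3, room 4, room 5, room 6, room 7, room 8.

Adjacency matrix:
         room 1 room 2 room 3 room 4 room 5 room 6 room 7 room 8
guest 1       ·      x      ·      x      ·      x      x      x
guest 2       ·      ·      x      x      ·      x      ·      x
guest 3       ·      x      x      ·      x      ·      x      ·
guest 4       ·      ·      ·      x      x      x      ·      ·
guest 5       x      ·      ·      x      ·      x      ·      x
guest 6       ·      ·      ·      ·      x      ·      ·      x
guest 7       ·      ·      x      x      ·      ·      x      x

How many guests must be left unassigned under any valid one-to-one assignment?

0

One maximum matching: guest 1-room 2, guest 2-room 4, guest 3-room 3, guest 4-room 6, guest 5-room 8, guest 6-room 5, guest 7-room 7.
All 7 guests are matched, so no larger matching exists.
That matches 7 of the 7, leaving 0 unmatched; no matching can do better.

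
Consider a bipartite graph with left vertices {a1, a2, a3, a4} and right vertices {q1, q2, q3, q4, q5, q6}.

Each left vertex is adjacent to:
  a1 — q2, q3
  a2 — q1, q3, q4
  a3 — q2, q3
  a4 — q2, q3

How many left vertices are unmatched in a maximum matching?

One maximum matching: a1→q3, a2→q4, a3→q2.
The set {a1, a3, a4} has only 2 neighbours ({q2, q3}), so by Hall's theorem at most 3 of the 4 left vertices can be matched.
That matches 3 of the 4, leaving 1 unmatched; no matching can do better.

1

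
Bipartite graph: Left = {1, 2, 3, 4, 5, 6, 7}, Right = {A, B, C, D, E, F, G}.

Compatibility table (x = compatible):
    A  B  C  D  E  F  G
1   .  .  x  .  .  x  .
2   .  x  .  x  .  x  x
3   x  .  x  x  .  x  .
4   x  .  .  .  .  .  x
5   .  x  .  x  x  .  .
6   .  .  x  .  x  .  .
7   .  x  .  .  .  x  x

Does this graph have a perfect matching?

Yes

For example, pair 1–F, 2–D, 3–A, 4–G, 5–E, 6–C, 7–B.
All 7 left vertices are covered.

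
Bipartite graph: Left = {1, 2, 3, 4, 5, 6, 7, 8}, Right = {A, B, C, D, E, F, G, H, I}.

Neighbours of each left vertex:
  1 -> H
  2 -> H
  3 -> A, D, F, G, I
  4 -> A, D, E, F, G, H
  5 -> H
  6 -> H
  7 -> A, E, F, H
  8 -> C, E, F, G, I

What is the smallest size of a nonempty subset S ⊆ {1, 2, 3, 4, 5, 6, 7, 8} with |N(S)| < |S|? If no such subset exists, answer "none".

2

Take S = {1, 2}. Its neighbourhood is {H}, so |N(S)| = 1 < |S| = 2.
No single vertex violates Hall's condition since each has at least one neighbour, so 2 is the minimum.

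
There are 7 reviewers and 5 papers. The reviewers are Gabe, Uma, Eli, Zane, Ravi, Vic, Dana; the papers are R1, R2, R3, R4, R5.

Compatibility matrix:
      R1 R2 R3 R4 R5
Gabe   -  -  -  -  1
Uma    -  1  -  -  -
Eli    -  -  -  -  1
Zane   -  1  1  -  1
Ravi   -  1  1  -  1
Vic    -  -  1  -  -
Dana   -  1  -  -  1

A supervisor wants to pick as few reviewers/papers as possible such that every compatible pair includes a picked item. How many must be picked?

A maximum matching has 3 edges (e.g. Gabe–R5, Uma–R2, Zane–R3).
By König's theorem the minimum vertex cover has the same size. One such cover is {R2, R3, R5}.

3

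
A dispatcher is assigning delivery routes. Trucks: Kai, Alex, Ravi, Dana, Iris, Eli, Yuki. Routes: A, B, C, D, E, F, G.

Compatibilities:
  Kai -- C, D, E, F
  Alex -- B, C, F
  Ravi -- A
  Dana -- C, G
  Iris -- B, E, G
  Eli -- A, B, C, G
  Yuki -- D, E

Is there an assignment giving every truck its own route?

Yes

A valid assignment of size 7: Kai→D, Alex→F, Ravi→A, Dana→G, Iris→B, Eli→C, Yuki→E.
All 7 trucks are covered.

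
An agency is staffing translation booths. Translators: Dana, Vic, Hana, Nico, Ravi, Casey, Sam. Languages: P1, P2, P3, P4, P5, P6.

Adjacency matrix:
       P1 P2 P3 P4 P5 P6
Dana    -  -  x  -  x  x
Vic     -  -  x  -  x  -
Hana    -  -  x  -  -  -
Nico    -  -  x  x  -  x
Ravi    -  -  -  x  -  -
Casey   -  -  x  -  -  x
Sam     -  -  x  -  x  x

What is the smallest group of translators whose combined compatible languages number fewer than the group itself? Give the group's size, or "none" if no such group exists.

4

Take S = {Dana, Vic, Hana, Casey}. Its neighbourhood is {P3, P5, P6}, so |N(S)| = 3 < |S| = 4.
Every subset of size less than 4 has at least as many neighbours as members, so 4 is the minimum.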